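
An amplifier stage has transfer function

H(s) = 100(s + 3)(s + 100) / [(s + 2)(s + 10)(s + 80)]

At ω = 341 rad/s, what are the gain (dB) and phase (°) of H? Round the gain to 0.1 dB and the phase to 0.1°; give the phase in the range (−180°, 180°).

-10.5 dB, -91.6°

At s = jω = j341:
zero (s+3): 3 + j341 → |·| = √(3²+341²) = √116290 ≈ 341.01, ∠ = arctan(341/3) ≈ 89.50°
zero (s+100): 100 + j341 → |·| = √(100²+341²) = √126281 ≈ 355.36, ∠ = arctan(341/100) ≈ 73.66°
pole (s+2): 2 + j341 → |·| = √(2²+341²) = √116285 ≈ 341.01, ∠ = arctan(341/2) ≈ 89.66°
pole (s+10): 10 + j341 → |·| = √(10²+341²) = √116381 ≈ 341.15, ∠ = arctan(341/10) ≈ 88.32°
pole (s+80): 80 + j341 → |·| = √(80²+341²) = √122681 ≈ 350.26, ∠ = arctan(341/80) ≈ 76.80°
|H| = 100 · 1.2118e+05 / 4.0748e+07 ≈ 0.29739
Gain = 20 log₁₀(0.29739) ≈ -10.53 dB
∠H = 163.16° − 254.78° = -91.62°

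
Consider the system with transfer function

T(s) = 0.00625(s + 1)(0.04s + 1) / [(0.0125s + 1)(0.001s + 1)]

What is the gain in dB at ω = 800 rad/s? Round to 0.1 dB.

At ω = 800 rad/s:
zero (1 + j800·1) = 1 + j800 → |·| ≈ 800, ∠ ≈ 89.93°
zero (1 + j800·0.04) = 1 + j32 → |·| ≈ 32.016, ∠ ≈ 88.21°
pole (1 + j800·0.0125) = 1 + j10 → |·| ≈ 10.05, ∠ ≈ 84.29°
pole (1 + j800·0.001) = 1 + j0.8 → |·| ≈ 1.2806, ∠ ≈ 38.66°
|T| = 0.00625 · 800 · 32.016 / (10.05 · 1.2806) ≈ 12.438
Gain = 20 log₁₀(12.438) ≈ 21.90 dB

21.9 dB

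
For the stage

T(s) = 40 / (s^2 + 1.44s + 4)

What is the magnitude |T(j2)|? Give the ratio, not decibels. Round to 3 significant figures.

13.9

At s = jω = j2:
quadratic: (j2)² + 1.44·j2 + 4 = 0 + j2.88 → |·| ≈ 2.88, ∠ ≈ 90.00°
|T| = 40 / 2.88 ≈ 13.889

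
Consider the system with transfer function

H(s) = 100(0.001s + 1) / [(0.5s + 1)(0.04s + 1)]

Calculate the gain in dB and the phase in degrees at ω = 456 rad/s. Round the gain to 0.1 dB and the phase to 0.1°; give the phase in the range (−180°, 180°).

-31.6 dB, -152.1°

At ω = 456 rad/s:
zero (1 + j456·0.001) = 1 + j0.456 → |·| ≈ 1.0991, ∠ ≈ 24.51°
pole (1 + j456·0.5) = 1 + j228 → |·| ≈ 228, ∠ ≈ 89.75°
pole (1 + j456·0.04) = 1 + j18.24 → |·| ≈ 18.267, ∠ ≈ 86.86°
|H| = 100 · 1.0991 / (228 · 18.267) ≈ 0.02639
Gain = 20 log₁₀(0.02639) ≈ -31.57 dB
∠H = (24.51°) − (89.75° + 86.86°) = -152.10°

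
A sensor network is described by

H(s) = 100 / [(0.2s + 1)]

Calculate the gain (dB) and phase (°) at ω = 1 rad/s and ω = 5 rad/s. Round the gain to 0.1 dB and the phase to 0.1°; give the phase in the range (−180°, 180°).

ω = 1: 39.8 dB, -11.3°; ω = 5: 37.0 dB, -45.0°

At ω = 1 rad/s:
pole (1 + j1·0.2) = 1 + j0.2 → |·| ≈ 1.0198, ∠ ≈ 11.31°
|H| = 100 · 1 / (1.0198) ≈ 98.058
Gain = 20 log₁₀(98.058) ≈ 39.83 dB
∠H = (0°) − (11.31°) = -11.31°

At ω = 5 rad/s:
pole (1 + j5·0.2) = 1 + j1 → |·| ≈ 1.4142, ∠ ≈ 45.00°
|H| = 100 · 1 / (1.4142) ≈ 70.711
Gain = 20 log₁₀(70.711) ≈ 36.99 dB
∠H = (0°) − (45.00°) = -45.00°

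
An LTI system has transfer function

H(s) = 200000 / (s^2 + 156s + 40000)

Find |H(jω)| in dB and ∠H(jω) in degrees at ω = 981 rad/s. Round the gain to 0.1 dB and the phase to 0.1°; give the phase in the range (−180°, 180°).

-13.4 dB, -170.6°

At s = jω = j981:
quadratic: (j981)² + 156·j981 + 40000 = -922361 + j153036 → |·| ≈ 9.3497e+05, ∠ ≈ 170.58°
|H| = 200000 / 9.3497e+05 ≈ 0.21391
Gain = 20 log₁₀(0.21391) ≈ -13.40 dB
∠H = 0.00° − 170.58° = -170.58°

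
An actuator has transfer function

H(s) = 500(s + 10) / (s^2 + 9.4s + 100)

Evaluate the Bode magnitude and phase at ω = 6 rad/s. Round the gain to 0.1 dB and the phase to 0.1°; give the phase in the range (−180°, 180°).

At s = jω = j6:
zero (s+10): 10 + j6 → |·| = √(10²+6²) = √136 ≈ 11.662, ∠ = arctan(6/10) ≈ 30.96°
quadratic: (j6)² + 9.4·j6 + 100 = 64 + j56.4 → |·| ≈ 85.305, ∠ ≈ 41.39°
|H| = 500 · 11.662 / 85.305 ≈ 68.355
Gain = 20 log₁₀(68.355) ≈ 36.70 dB
∠H = 30.96° − 41.39° = -10.43°

36.7 dB, -10.4°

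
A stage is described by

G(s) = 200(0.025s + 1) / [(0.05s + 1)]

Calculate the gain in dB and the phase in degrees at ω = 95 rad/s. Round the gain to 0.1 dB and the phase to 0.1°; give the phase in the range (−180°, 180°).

At ω = 95 rad/s:
zero (1 + j95·0.025) = 1 + j2.375 → |·| ≈ 2.5769, ∠ ≈ 67.17°
pole (1 + j95·0.05) = 1 + j4.75 → |·| ≈ 4.8541, ∠ ≈ 78.11°
|G| = 200 · 2.5769 / (4.8541) ≈ 106.17
Gain = 20 log₁₀(106.17) ≈ 40.52 dB
∠G = (67.17°) − (78.11°) = -10.94°

40.5 dB, -10.9°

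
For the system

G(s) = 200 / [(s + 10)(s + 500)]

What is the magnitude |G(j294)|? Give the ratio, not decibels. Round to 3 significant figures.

At s = jω = j294:
pole (s+10): 10 + j294 → |·| = √(10²+294²) = √86536 ≈ 294.17, ∠ = arctan(294/10) ≈ 88.05°
pole (s+500): 500 + j294 → |·| = √(500²+294²) = √336436 ≈ 580.03, ∠ = arctan(294/500) ≈ 30.46°
|G| = 200 / 1.7063e+05 ≈ 0.0011721

0.00117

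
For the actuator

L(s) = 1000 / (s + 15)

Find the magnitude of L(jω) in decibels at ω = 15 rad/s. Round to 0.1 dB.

33.5 dB

At s = jω = j15:
pole (s+15): 15 + j15 → |·| = √(15²+15²) = √450 ≈ 21.213, ∠ = arctan(15/15) ≈ 45.00°
|L| = 1000 / 21.213 ≈ 47.141
Gain = 20 log₁₀(47.141) ≈ 33.47 dB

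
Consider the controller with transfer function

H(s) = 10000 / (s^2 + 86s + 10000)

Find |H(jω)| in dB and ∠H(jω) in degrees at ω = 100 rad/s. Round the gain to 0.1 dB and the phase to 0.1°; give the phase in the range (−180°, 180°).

1.3 dB, -90.0°

At s = jω = j100:
quadratic: (j100)² + 86·j100 + 10000 = 0 + j8600 → |·| ≈ 8600, ∠ ≈ 90.00°
|H| = 10000 / 8600 ≈ 1.1628
Gain = 20 log₁₀(1.1628) ≈ 1.31 dB
∠H = 0.00° − 90.00° = -90.00°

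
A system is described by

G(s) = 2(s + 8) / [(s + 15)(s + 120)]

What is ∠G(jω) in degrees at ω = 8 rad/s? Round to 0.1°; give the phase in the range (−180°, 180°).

13.1°

At s = jω = j8:
zero (s+8): 8 + j8 → |·| = √(8²+8²) = √128 ≈ 11.314, ∠ = arctan(8/8) ≈ 45.00°
pole (s+15): 15 + j8 → |·| = √(15²+8²) = √289 ≈ 17, ∠ = arctan(8/15) ≈ 28.07°
pole (s+120): 120 + j8 → |·| = √(120²+8²) = √14464 ≈ 120.27, ∠ = arctan(8/120) ≈ 3.81°
∠G = 45.00° − 31.88° = 13.12°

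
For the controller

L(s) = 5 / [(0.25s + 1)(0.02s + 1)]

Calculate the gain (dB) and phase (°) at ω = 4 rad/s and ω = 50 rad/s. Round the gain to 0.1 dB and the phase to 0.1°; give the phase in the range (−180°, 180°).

ω = 4: 10.9 dB, -49.6°; ω = 50: -11.0 dB, -130.4°

At ω = 4 rad/s:
pole (1 + j4·0.25) = 1 + j1 → |·| ≈ 1.4142, ∠ ≈ 45.00°
pole (1 + j4·0.02) = 1 + j0.08 → |·| ≈ 1.0032, ∠ ≈ 4.57°
|L| = 5 · 1 / (1.4142 · 1.0032) ≈ 3.5243
Gain = 20 log₁₀(3.5243) ≈ 10.94 dB
∠L = (0°) − (45.00° + 4.57°) = -49.57°

At ω = 50 rad/s:
pole (1 + j50·0.25) = 1 + j12.5 → |·| ≈ 12.54, ∠ ≈ 85.43°
pole (1 + j50·0.02) = 1 + j1 → |·| ≈ 1.4142, ∠ ≈ 45.00°
|L| = 5 · 1 / (12.54 · 1.4142) ≈ 0.28194
Gain = 20 log₁₀(0.28194) ≈ -11.00 dB
∠L = (0°) − (85.43° + 45.00°) = -130.43°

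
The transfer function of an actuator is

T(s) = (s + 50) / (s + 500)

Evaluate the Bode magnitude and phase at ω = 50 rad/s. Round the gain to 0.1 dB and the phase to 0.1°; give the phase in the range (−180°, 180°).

At s = jω = j50:
zero (s+50): 50 + j50 → |·| = √(50²+50²) = √5000 ≈ 70.711, ∠ = arctan(50/50) ≈ 45.00°
pole (s+500): 500 + j50 → |·| = √(500²+50²) = √252500 ≈ 502.49, ∠ = arctan(50/500) ≈ 5.71°
|T| = 1 · 70.711 / 502.49 ≈ 0.14072
Gain = 20 log₁₀(0.14072) ≈ -17.03 dB
∠T = 45.00° − 5.71° = 39.29°

-17.0 dB, 39.3°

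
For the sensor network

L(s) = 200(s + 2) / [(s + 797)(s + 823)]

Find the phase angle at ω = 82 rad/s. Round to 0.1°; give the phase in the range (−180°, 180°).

At s = jω = j82:
zero (s+2): 2 + j82 → |·| = √(2²+82²) = √6728 ≈ 82.024, ∠ = arctan(82/2) ≈ 88.60°
pole (s+797): 797 + j82 → |·| = √(797²+82²) = √641933 ≈ 801.21, ∠ = arctan(82/797) ≈ 5.87°
pole (s+823): 823 + j82 → |·| = √(823²+82²) = √684053 ≈ 827.07, ∠ = arctan(82/823) ≈ 5.69°
∠L = 88.60° − 11.56° = 77.04°

77.0°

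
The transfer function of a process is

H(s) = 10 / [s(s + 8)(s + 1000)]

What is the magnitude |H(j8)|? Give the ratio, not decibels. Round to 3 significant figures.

0.000110

At s = jω = j8:
pole (s+8): 8 + j8 → |·| = √(8²+8²) = √128 ≈ 11.314, ∠ = arctan(8/8) ≈ 45.00°
pole (s+1000): 1000 + j8 → |·| = √(1000²+8²) = √1000064 ≈ 1000, ∠ = arctan(8/1000) ≈ 0.46°
pole at origin: |s| = 8, ∠ = 90.00° (in denominator)
|H| = 10 / 90512 ≈ 0.00011048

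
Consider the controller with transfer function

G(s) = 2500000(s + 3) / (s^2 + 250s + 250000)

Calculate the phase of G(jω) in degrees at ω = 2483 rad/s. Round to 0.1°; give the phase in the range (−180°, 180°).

-84.1°

At s = jω = j2483:
zero (s+3): 3 + j2483 → |·| = √(3²+2483²) = √6165298 ≈ 2483, ∠ = arctan(2483/3) ≈ 89.93°
quadratic: (j2483)² + 250·j2483 + 250000 = -5915289 + j620750 → |·| ≈ 5.9478e+06, ∠ ≈ 174.01°
∠G = 89.93° − 174.01° = -84.08°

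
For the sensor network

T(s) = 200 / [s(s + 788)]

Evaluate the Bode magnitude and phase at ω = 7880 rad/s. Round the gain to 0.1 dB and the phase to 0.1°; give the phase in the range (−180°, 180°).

At s = jω = j7880:
pole (s+788): 788 + j7880 → |·| = √(788²+7880²) = √62715344 ≈ 7919.3, ∠ = arctan(7880/788) ≈ 84.29°
pole at origin: |s| = 7880, ∠ = 90.00° (in denominator)
|T| = 200 / 6.2404e+07 ≈ 3.2049e-06
Gain = 20 log₁₀(3.2049e-06) ≈ -109.88 dB
∠T = 0.00° − 174.29° = -174.29°

-109.9 dB, -174.3°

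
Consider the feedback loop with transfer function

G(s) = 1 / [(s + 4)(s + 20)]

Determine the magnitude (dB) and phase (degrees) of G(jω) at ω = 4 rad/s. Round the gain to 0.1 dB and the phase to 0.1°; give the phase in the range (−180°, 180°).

At s = jω = j4:
pole (s+4): 4 + j4 → |·| = √(4²+4²) = √32 ≈ 5.6569, ∠ = arctan(4/4) ≈ 45.00°
pole (s+20): 20 + j4 → |·| = √(20²+4²) = √416 ≈ 20.396, ∠ = arctan(4/20) ≈ 11.31°
|G| = 1 / 115.38 ≈ 0.008667
Gain = 20 log₁₀(0.008667) ≈ -41.24 dB
∠G = 0.00° − 56.31° = -56.31°

-41.2 dB, -56.3°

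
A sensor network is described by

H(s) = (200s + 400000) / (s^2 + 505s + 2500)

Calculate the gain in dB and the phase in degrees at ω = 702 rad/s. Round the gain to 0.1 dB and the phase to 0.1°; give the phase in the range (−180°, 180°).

-3.1 dB, -124.8°

Substitute s = j702:
Numerator: 200(j702) + 400000 = 400000 + j140400
Denominator: (j702)^2 + 505(j702) + 2500 = -490304 + j354510
|N| = √(400000² + 140400²) ≈ 4.2392e+05, ∠N ≈ 19.34°
|D| = √(490304² + 354510²) ≈ 6.0504e+05, ∠D ≈ 144.13°
|H| = 4.2392e+05 / 6.0504e+05 ≈ 0.70065
Gain = 20 log₁₀(0.70065) ≈ -3.09 dB
∠H = 19.34° − 144.13° = -124.79°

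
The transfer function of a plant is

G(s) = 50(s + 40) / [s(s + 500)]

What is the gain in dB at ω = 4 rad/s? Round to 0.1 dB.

At s = jω = j4:
zero (s+40): 40 + j4 → |·| = √(40²+4²) = √1616 ≈ 40.2, ∠ = arctan(4/40) ≈ 5.71°
pole (s+500): 500 + j4 → |·| = √(500²+4²) = √250016 ≈ 500.02, ∠ = arctan(4/500) ≈ 0.46°
pole at origin: |s| = 4, ∠ = 90.00° (in denominator)
|G| = 50 · 40.2 / 2000.1 ≈ 1.0049
Gain = 20 log₁₀(1.0049) ≈ 0.04 dB

0.0 dB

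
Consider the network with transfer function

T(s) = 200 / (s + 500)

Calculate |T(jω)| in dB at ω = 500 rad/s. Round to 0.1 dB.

-11.0 dB

Substitute s = j500:
Numerator: 200 = 200 + j0
Denominator: (j500) + 500 = 500 + j500
|N| = √(200² + 0²) ≈ 200, ∠N ≈ 0.00°
|D| = √(500² + 500²) ≈ 707.11, ∠D ≈ 45.00°
|T| = 200 / 707.11 ≈ 0.28284
Gain = 20 log₁₀(0.28284) ≈ -10.97 dB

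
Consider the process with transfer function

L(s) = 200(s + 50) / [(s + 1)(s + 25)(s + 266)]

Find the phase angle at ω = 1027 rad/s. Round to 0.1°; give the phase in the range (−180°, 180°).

At s = jω = j1027:
zero (s+50): 50 + j1027 → |·| = √(50²+1027²) = √1057229 ≈ 1028.2, ∠ = arctan(1027/50) ≈ 87.21°
pole (s+1): 1 + j1027 → |·| = √(1²+1027²) = √1054730 ≈ 1027, ∠ = arctan(1027/1) ≈ 89.94°
pole (s+25): 25 + j1027 → |·| = √(25²+1027²) = √1055354 ≈ 1027.3, ∠ = arctan(1027/25) ≈ 88.61°
pole (s+266): 266 + j1027 → |·| = √(266²+1027²) = √1125485 ≈ 1060.9, ∠ = arctan(1027/266) ≈ 75.48°
∠L = 87.21° − 254.03° = -166.82°

-166.8°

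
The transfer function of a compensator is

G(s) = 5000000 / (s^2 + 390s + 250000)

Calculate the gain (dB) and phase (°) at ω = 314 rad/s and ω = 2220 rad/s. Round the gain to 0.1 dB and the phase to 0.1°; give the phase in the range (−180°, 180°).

ω = 314: 28.2 dB, -39.0°; ω = 2220: 0.4 dB, -169.5°

At s = jω = j314:
quadratic: (j314)² + 390·j314 + 250000 = 151404 + j122460 → |·| ≈ 1.9473e+05, ∠ ≈ 38.97°
|G| = 5000000 / 1.9473e+05 ≈ 25.677
Gain = 20 log₁₀(25.677) ≈ 28.19 dB
∠G = 0.00° − 38.97° = -38.97°

At s = jω = j2220:
quadratic: (j2220)² + 390·j2220 + 250000 = -4678400 + j865800 → |·| ≈ 4.7578e+06, ∠ ≈ 169.52°
|G| = 5000000 / 4.7578e+06 ≈ 1.0509
Gain = 20 log₁₀(1.0509) ≈ 0.43 dB
∠G = 0.00° − 169.52° = -169.52°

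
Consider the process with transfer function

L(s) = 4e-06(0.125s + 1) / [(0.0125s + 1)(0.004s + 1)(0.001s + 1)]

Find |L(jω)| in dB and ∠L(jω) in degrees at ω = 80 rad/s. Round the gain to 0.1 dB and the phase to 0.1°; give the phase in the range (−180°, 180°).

At ω = 80 rad/s:
zero (1 + j80·0.125) = 1 + j10 → |·| ≈ 10.05, ∠ ≈ 84.29°
pole (1 + j80·0.0125) = 1 + j1 → |·| ≈ 1.4142, ∠ ≈ 45.00°
pole (1 + j80·0.004) = 1 + j0.32 → |·| ≈ 1.05, ∠ ≈ 17.74°
pole (1 + j80·0.001) = 1 + j0.08 → |·| ≈ 1.0032, ∠ ≈ 4.57°
|L| = 4e-06 · 10.05 / (1.4142 · 1.05 · 1.0032) ≈ 2.6986e-05
Gain = 20 log₁₀(2.6986e-05) ≈ -91.38 dB
∠L = (84.29°) − (45.00° + 17.74° + 4.57°) = 16.98°

-91.4 dB, 17.0°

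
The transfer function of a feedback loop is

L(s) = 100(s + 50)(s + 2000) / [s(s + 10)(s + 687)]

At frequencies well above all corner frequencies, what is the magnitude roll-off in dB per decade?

Each pole contributes −20 dB/decade at high frequency; each zero contributes +20 dB/decade.
Net: 2 zero(s) − 3 pole(s) → -20 dB/decade.

-20 dB/decade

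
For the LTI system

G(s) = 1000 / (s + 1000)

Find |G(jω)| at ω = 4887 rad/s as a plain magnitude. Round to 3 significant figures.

At s = jω = j4887:
pole (s+1000): 1000 + j4887 → |·| = √(1000²+4887²) = √24882769 ≈ 4988.3, ∠ = arctan(4887/1000) ≈ 78.44°
|G| = 1000 / 4988.3 ≈ 0.20047

0.200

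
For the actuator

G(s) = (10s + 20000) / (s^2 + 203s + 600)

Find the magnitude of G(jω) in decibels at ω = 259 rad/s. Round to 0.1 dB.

-12.5 dB

Substitute s = j259:
Numerator: 10(j259) + 20000 = 20000 + j2590
Denominator: (j259)^2 + 203(j259) + 600 = -66481 + j52577
|N| = √(20000² + 2590²) ≈ 20167, ∠N ≈ 7.38°
|D| = √(66481² + 52577²) ≈ 84759, ∠D ≈ 141.66°
|G| = 20167 / 84759 ≈ 0.23793
Gain = 20 log₁₀(0.23793) ≈ -12.47 dB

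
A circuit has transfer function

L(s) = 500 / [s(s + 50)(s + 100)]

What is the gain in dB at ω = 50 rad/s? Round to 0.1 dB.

-58.0 dB

At s = jω = j50:
pole (s+50): 50 + j50 → |·| = √(50²+50²) = √5000 ≈ 70.711, ∠ = arctan(50/50) ≈ 45.00°
pole (s+100): 100 + j50 → |·| = √(100²+50²) = √12500 ≈ 111.8, ∠ = arctan(50/100) ≈ 26.57°
pole at origin: |s| = 50, ∠ = 90.00° (in denominator)
|L| = 500 / 3.9527e+05 ≈ 0.001265
Gain = 20 log₁₀(0.001265) ≈ -57.96 dB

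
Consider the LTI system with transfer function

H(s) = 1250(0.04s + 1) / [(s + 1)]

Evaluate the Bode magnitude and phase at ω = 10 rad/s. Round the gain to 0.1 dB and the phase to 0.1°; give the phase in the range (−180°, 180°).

42.5 dB, -62.5°

At ω = 10 rad/s:
zero (1 + j10·0.04) = 1 + j0.4 → |·| ≈ 1.077, ∠ ≈ 21.80°
pole (1 + j10·1) = 1 + j10 → |·| ≈ 10.05, ∠ ≈ 84.29°
|H| = 1250 · 1.077 / (10.05) ≈ 133.96
Gain = 20 log₁₀(133.96) ≈ 42.54 dB
∠H = (21.80°) − (84.29°) = -62.49°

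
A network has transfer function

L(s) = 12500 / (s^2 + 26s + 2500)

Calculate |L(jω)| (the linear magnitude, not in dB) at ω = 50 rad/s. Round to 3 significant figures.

At s = jω = j50:
quadratic: (j50)² + 26·j50 + 2500 = 0 + j1300 → |·| ≈ 1300, ∠ ≈ 90.00°
|L| = 12500 / 1300 ≈ 9.6154

9.62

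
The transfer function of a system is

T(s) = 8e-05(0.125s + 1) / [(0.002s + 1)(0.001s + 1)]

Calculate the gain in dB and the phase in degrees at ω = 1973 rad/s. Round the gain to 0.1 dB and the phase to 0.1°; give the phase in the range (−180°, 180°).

-53.2 dB, -49.1°

At ω = 1973 rad/s:
zero (1 + j1973·0.125) = 1 + j246.625 → |·| ≈ 246.63, ∠ ≈ 89.77°
pole (1 + j1973·0.002) = 1 + j3.946 → |·| ≈ 4.0707, ∠ ≈ 75.78°
pole (1 + j1973·0.001) = 1 + j1.973 → |·| ≈ 2.212, ∠ ≈ 63.12°
|T| = 8e-05 · 246.63 / (4.0707 · 2.212) ≈ 0.0021912
Gain = 20 log₁₀(0.0021912) ≈ -53.19 dB
∠T = (89.77°) − (75.78° + 63.12°) = -49.13°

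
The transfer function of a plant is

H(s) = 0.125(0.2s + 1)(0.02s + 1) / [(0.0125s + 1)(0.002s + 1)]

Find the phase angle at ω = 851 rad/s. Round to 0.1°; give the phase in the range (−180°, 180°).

32.1°

At ω = 851 rad/s:
zero (1 + j851·0.2) = 1 + j170.2 → |·| ≈ 170.2, ∠ ≈ 89.66°
zero (1 + j851·0.02) = 1 + j17.02 → |·| ≈ 17.049, ∠ ≈ 86.64°
pole (1 + j851·0.0125) = 1 + j10.6375 → |·| ≈ 10.684, ∠ ≈ 84.63°
pole (1 + j851·0.002) = 1 + j1.702 → |·| ≈ 1.974, ∠ ≈ 59.56°
∠H = (89.66° + 86.64°) − (84.63° + 59.56°) = 32.11°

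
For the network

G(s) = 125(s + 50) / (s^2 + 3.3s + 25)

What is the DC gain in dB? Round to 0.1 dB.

48.0 dB

G(0) = 125·50 / 25 = 250
20 log₁₀(250) ≈ 47.96 dB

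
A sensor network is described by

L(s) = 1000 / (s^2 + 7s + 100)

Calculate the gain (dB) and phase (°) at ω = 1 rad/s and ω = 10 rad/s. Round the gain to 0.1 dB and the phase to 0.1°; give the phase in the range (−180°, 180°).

At s = jω = j1:
quadratic: (j1)² + 7·j1 + 100 = 99 + j7 → |·| ≈ 99.247, ∠ ≈ 4.04°
|L| = 1000 / 99.247 ≈ 10.076
Gain = 20 log₁₀(10.076) ≈ 20.07 dB
∠L = 0.00° − 4.04° = -4.04°

At s = jω = j10:
quadratic: (j10)² + 7·j10 + 100 = 0 + j70 → |·| ≈ 70, ∠ ≈ 90.00°
|L| = 1000 / 70 ≈ 14.286
Gain = 20 log₁₀(14.286) ≈ 23.10 dB
∠L = 0.00° − 90.00° = -90.00°

ω = 1: 20.1 dB, -4.0°; ω = 10: 23.1 dB, -90.0°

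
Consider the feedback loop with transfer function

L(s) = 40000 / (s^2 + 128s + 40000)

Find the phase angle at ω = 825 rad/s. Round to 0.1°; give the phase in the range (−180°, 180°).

At s = jω = j825:
quadratic: (j825)² + 128·j825 + 40000 = -640625 + j105600 → |·| ≈ 6.4927e+05, ∠ ≈ 170.64°
∠L = 0.00° − 170.64° = -170.64°

-170.6°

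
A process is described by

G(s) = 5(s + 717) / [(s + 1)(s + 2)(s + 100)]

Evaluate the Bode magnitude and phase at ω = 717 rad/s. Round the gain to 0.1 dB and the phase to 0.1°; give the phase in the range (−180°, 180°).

At s = jω = j717:
zero (s+717): 717 + j717 → |·| = √(717²+717²) = √1028178 ≈ 1014, ∠ = arctan(717/717) ≈ 45.00°
pole (s+1): 1 + j717 → |·| = √(1²+717²) = √514090 ≈ 717, ∠ = arctan(717/1) ≈ 89.92°
pole (s+2): 2 + j717 → |·| = √(2²+717²) = √514093 ≈ 717, ∠ = arctan(717/2) ≈ 89.84°
pole (s+100): 100 + j717 → |·| = √(100²+717²) = √524089 ≈ 723.94, ∠ = arctan(717/100) ≈ 82.06°
|G| = 5 · 1014 / 3.7217e+08 ≈ 1.3623e-05
Gain = 20 log₁₀(1.3623e-05) ≈ -97.31 dB
∠G = 45.00° − 261.82° = -216.82° ≡ 143.18° (principal value)

-97.3 dB, 143.2°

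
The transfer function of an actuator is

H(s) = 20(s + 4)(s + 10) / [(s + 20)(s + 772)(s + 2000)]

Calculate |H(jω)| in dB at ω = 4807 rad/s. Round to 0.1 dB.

-48.4 dB

At s = jω = j4807:
zero (s+4): 4 + j4807 → |·| = √(4²+4807²) = √23107265 ≈ 4807, ∠ = arctan(4807/4) ≈ 89.95°
zero (s+10): 10 + j4807 → |·| = √(10²+4807²) = √23107349 ≈ 4807, ∠ = arctan(4807/10) ≈ 89.88°
pole (s+20): 20 + j4807 → |·| = √(20²+4807²) = √23107649 ≈ 4807, ∠ = arctan(4807/20) ≈ 89.76°
pole (s+772): 772 + j4807 → |·| = √(772²+4807²) = √23703233 ≈ 4868.6, ∠ = arctan(4807/772) ≈ 80.88°
pole (s+2000): 2000 + j4807 → |·| = √(2000²+4807²) = √27107249 ≈ 5206.5, ∠ = arctan(4807/2000) ≈ 67.41°
|H| = 20 · 2.3107e+07 / 1.2185e+11 ≈ 0.0037927
Gain = 20 log₁₀(0.0037927) ≈ -48.42 dB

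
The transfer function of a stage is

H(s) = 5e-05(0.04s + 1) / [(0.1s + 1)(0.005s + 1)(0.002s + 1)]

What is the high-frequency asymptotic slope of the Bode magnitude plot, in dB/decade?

-40 dB/decade

Each pole contributes −20 dB/decade at high frequency; each zero contributes +20 dB/decade.
Net: 1 zero(s) − 3 pole(s) → -40 dB/decade.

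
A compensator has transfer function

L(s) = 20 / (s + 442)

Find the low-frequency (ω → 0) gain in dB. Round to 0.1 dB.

L(0) = 20 / 442 ≈ 0.045249
20 log₁₀(0.045249) ≈ -26.89 dB

-26.9 dB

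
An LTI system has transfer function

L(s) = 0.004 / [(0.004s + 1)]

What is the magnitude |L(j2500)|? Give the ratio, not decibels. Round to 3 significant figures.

0.000398

At ω = 2500 rad/s:
pole (1 + j2500·0.004) = 1 + j10 → |·| ≈ 10.05, ∠ ≈ 84.29°
|L| = 0.004 · 1 / (10.05) ≈ 0.00039801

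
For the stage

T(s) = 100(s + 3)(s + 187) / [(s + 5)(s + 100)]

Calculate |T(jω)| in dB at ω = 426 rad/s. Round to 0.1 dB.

At s = jω = j426:
zero (s+3): 3 + j426 → |·| = √(3²+426²) = √181485 ≈ 426.01, ∠ = arctan(426/3) ≈ 89.60°
zero (s+187): 187 + j426 → |·| = √(187²+426²) = √216445 ≈ 465.24, ∠ = arctan(426/187) ≈ 66.30°
pole (s+5): 5 + j426 → |·| = √(5²+426²) = √181501 ≈ 426.03, ∠ = arctan(426/5) ≈ 89.33°
pole (s+100): 100 + j426 → |·| = √(100²+426²) = √191476 ≈ 437.58, ∠ = arctan(426/100) ≈ 76.79°
|T| = 100 · 1.982e+05 / 1.8642e+05 ≈ 106.32
Gain = 20 log₁₀(106.32) ≈ 40.53 dB

40.5 dB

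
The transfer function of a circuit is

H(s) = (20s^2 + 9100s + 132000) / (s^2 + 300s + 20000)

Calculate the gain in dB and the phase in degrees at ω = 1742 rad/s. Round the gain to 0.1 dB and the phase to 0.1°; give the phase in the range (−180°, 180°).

Substitute s = j1742:
Numerator: 20(j1742)^2 + 9100(j1742) + 132000 = -60559280 + j15852200
Denominator: (j1742)^2 + 300(j1742) + 20000 = -3014564 + j522600
|N| = √(60559280² + 15852200²) ≈ 6.26e+07, ∠N ≈ 165.33°
|D| = √(3014564² + 522600²) ≈ 3.0595e+06, ∠D ≈ 170.17°
|H| = 6.26e+07 / 3.0595e+06 ≈ 20.461
Gain = 20 log₁₀(20.461) ≈ 26.22 dB
∠H = 165.33° − 170.17° = -4.84°

26.2 dB, -4.8°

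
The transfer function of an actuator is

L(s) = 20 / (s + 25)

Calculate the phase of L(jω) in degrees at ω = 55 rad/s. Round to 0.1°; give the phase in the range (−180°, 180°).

Substitute s = j55:
Numerator: 20 = 20 + j0
Denominator: (j55) + 25 = 25 + j55
|N| = √(20² + 0²) ≈ 20, ∠N ≈ 0.00°
|D| = √(25² + 55²) ≈ 60.415, ∠D ≈ 65.56°
∠L = 0.00° − 65.56° = -65.56°

-65.6°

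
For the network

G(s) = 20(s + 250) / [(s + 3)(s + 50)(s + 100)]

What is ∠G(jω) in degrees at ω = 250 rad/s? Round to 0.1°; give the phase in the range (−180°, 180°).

At s = jω = j250:
zero (s+250): 250 + j250 → |·| = √(250²+250²) = √125000 ≈ 353.55, ∠ = arctan(250/250) ≈ 45.00°
pole (s+3): 3 + j250 → |·| = √(3²+250²) = √62509 ≈ 250.02, ∠ = arctan(250/3) ≈ 89.31°
pole (s+50): 50 + j250 → |·| = √(50²+250²) = √65000 ≈ 254.95, ∠ = arctan(250/50) ≈ 78.69°
pole (s+100): 100 + j250 → |·| = √(100²+250²) = √72500 ≈ 269.26, ∠ = arctan(250/100) ≈ 68.20°
∠G = 45.00° − 236.20° = -191.20° ≡ 168.80° (principal value)

168.8°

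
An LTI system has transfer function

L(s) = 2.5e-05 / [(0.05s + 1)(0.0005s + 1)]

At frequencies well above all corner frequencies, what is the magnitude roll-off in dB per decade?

-40 dB/decade

Each pole contributes −20 dB/decade at high frequency; each zero contributes +20 dB/decade.
Net: 0 zero(s) − 2 pole(s) → -40 dB/decade.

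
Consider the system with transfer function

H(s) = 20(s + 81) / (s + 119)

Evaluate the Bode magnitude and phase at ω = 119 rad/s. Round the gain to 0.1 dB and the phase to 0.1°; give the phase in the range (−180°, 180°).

At s = jω = j119:
zero (s+81): 81 + j119 → |·| = √(81²+119²) = √20722 ≈ 143.95, ∠ = arctan(119/81) ≈ 55.76°
pole (s+119): 119 + j119 → |·| = √(119²+119²) = √28322 ≈ 168.29, ∠ = arctan(119/119) ≈ 45.00°
|H| = 20 · 143.95 / 168.29 ≈ 17.107
Gain = 20 log₁₀(17.107) ≈ 24.66 dB
∠H = 55.76° − 45.00° = 10.76°

24.7 dB, 10.8°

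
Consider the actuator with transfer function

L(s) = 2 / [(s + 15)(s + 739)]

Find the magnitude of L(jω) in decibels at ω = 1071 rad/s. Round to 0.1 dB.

-116.9 dB

At s = jω = j1071:
pole (s+15): 15 + j1071 → |·| = √(15²+1071²) = √1147266 ≈ 1071.1, ∠ = arctan(1071/15) ≈ 89.20°
pole (s+739): 739 + j1071 → |·| = √(739²+1071²) = √1693162 ≈ 1301.2, ∠ = arctan(1071/739) ≈ 55.39°
|L| = 2 / 1.3937e+06 ≈ 1.435e-06
Gain = 20 log₁₀(1.435e-06) ≈ -116.86 dB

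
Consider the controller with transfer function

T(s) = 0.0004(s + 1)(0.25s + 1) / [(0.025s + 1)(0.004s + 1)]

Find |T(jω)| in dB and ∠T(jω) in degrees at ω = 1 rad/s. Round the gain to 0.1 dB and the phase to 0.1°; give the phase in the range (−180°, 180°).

-64.7 dB, 57.4°

At ω = 1 rad/s:
zero (1 + j1·1) = 1 + j1 → |·| ≈ 1.4142, ∠ ≈ 45.00°
zero (1 + j1·0.25) = 1 + j0.25 → |·| ≈ 1.0308, ∠ ≈ 14.04°
pole (1 + j1·0.025) = 1 + j0.025 → |·| ≈ 1.0003, ∠ ≈ 1.43°
pole (1 + j1·0.004) = 1 + j0.004 → |·| ≈ 1, ∠ ≈ 0.23°
|T| = 0.0004 · 1.4142 · 1.0308 / (1.0003 · 1) ≈ 0.00058293
Gain = 20 log₁₀(0.00058293) ≈ -64.69 dB
∠T = (45.00° + 14.04°) − (1.43° + 0.23°) = 57.38°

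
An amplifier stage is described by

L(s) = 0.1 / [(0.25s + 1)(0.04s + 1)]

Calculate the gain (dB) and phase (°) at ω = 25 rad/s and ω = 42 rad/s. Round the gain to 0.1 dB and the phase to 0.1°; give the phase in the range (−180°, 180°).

At ω = 25 rad/s:
pole (1 + j25·0.25) = 1 + j6.25 → |·| ≈ 6.3295, ∠ ≈ 80.91°
pole (1 + j25·0.04) = 1 + j1 → |·| ≈ 1.4142, ∠ ≈ 45.00°
|L| = 0.1 · 1 / (6.3295 · 1.4142) ≈ 0.011172
Gain = 20 log₁₀(0.011172) ≈ -39.04 dB
∠L = (0°) − (80.91° + 45.00°) = -125.91°

At ω = 42 rad/s:
pole (1 + j42·0.25) = 1 + j10.5 → |·| ≈ 10.548, ∠ ≈ 84.56°
pole (1 + j42·0.04) = 1 + j1.68 → |·| ≈ 1.9551, ∠ ≈ 59.24°
|L| = 0.1 · 1 / (10.548 · 1.9551) ≈ 0.0048491
Gain = 20 log₁₀(0.0048491) ≈ -46.29 dB
∠L = (0°) − (84.56° + 59.24°) = -143.80°

ω = 25: -39.0 dB, -125.9°; ω = 42: -46.3 dB, -143.8°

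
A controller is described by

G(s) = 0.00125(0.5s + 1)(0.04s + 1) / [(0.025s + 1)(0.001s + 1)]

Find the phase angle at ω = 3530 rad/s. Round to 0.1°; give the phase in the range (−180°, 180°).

At ω = 3530 rad/s:
zero (1 + j3530·0.5) = 1 + j1765 → |·| ≈ 1765, ∠ ≈ 89.97°
zero (1 + j3530·0.04) = 1 + j141.2 → |·| ≈ 141.2, ∠ ≈ 89.59°
pole (1 + j3530·0.025) = 1 + j88.25 → |·| ≈ 88.256, ∠ ≈ 89.35°
pole (1 + j3530·0.001) = 1 + j3.53 → |·| ≈ 3.6689, ∠ ≈ 74.18°
∠G = (89.97° + 89.59°) − (89.35° + 74.18°) = 16.03°

16.0°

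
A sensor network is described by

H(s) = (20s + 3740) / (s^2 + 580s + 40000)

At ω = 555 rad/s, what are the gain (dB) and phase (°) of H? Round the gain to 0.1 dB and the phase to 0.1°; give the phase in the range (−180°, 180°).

Substitute s = j555:
Numerator: 20(j555) + 3740 = 3740 + j11100
Denominator: (j555)^2 + 580(j555) + 40000 = -268025 + j321900
|N| = √(3740² + 11100²) ≈ 11713, ∠N ≈ 71.38°
|D| = √(268025² + 321900²) ≈ 4.1888e+05, ∠D ≈ 129.78°
|H| = 11713 / 4.1888e+05 ≈ 0.027963
Gain = 20 log₁₀(0.027963) ≈ -31.07 dB
∠H = 71.38° − 129.78° = -58.40°

-31.1 dB, -58.4°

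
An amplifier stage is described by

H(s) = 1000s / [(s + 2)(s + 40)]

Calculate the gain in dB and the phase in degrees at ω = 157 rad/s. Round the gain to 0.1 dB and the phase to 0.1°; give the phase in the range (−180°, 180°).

At s = jω = j157:
zero at origin: s = j157 → |·| = 157, ∠ = 90.00°
pole (s+2): 2 + j157 → |·| = √(2²+157²) = √24653 ≈ 157.01, ∠ = arctan(157/2) ≈ 89.27°
pole (s+40): 40 + j157 → |·| = √(40²+157²) = √26249 ≈ 162.02, ∠ = arctan(157/40) ≈ 75.71°
|H| = 1000 · 157 / 25439 ≈ 6.1716
Gain = 20 log₁₀(6.1716) ≈ 15.81 dB
∠H = 90.00° − 164.98° = -74.98°

15.8 dB, -75.0°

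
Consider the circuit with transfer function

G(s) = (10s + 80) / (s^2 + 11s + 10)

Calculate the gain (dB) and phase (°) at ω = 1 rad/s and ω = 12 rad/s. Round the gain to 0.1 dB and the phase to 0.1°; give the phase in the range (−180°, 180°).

ω = 1: 15.1 dB, -43.6°; ω = 12: -2.3 dB, -79.1°

Substitute s = j1:
Numerator: 10(j1) + 80 = 80 + j10
Denominator: (j1)^2 + 11(j1) + 10 = 9 + j11
|N| = √(80² + 10²) ≈ 80.623, ∠N ≈ 7.13°
|D| = √(9² + 11²) ≈ 14.213, ∠D ≈ 50.71°
|G| = 80.623 / 14.213 ≈ 5.6725
Gain = 20 log₁₀(5.6725) ≈ 15.08 dB
∠G = 7.13° − 50.71° = -43.58°

Substitute s = j12:
Numerator: 10(j12) + 80 = 80 + j120
Denominator: (j12)^2 + 11(j12) + 10 = -134 + j132
|N| = √(80² + 120²) ≈ 144.22, ∠N ≈ 56.31°
|D| = √(134² + 132²) ≈ 188.1, ∠D ≈ 135.43°
|G| = 144.22 / 188.1 ≈ 0.76672
Gain = 20 log₁₀(0.76672) ≈ -2.31 dB
∠G = 56.31° − 135.43° = -79.12°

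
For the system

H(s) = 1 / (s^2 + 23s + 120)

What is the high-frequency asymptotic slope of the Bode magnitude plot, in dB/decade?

Each pole contributes −20 dB/decade at high frequency; each zero contributes +20 dB/decade.
Net: 0 zero(s) − 2 pole(s) → -40 dB/decade.

-40 dB/decade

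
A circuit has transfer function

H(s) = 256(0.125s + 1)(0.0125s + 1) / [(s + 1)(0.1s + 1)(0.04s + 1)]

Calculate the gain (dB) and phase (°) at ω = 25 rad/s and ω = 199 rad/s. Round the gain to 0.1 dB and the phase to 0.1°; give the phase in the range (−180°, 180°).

At ω = 25 rad/s:
zero (1 + j25·0.125) = 1 + j3.125 → |·| ≈ 3.2811, ∠ ≈ 72.26°
zero (1 + j25·0.0125) = 1 + j0.3125 → |·| ≈ 1.0477, ∠ ≈ 17.35°
pole (1 + j25·1) = 1 + j25 → |·| ≈ 25.02, ∠ ≈ 87.71°
pole (1 + j25·0.1) = 1 + j2.5 → |·| ≈ 2.6926, ∠ ≈ 68.20°
pole (1 + j25·0.04) = 1 + j1 → |·| ≈ 1.4142, ∠ ≈ 45.00°
|H| = 256 · 3.2811 · 1.0477 / (25.02 · 2.6926 · 1.4142) ≈ 9.2369
Gain = 20 log₁₀(9.2369) ≈ 19.31 dB
∠H = (72.26° + 17.35°) − (87.71° + 68.20° + 45.00°) = -111.30°

At ω = 199 rad/s:
zero (1 + j199·0.125) = 1 + j24.875 → |·| ≈ 24.895, ∠ ≈ 87.70°
zero (1 + j199·0.0125) = 1 + j2.4875 → |·| ≈ 2.681, ∠ ≈ 68.10°
pole (1 + j199·1) = 1 + j199 → |·| ≈ 199, ∠ ≈ 89.71°
pole (1 + j199·0.1) = 1 + j19.9 → |·| ≈ 19.925, ∠ ≈ 87.12°
pole (1 + j199·0.04) = 1 + j7.96 → |·| ≈ 8.0226, ∠ ≈ 82.84°
|H| = 256 · 24.895 · 2.681 / (199 · 19.925 · 8.0226) ≈ 0.53713
Gain = 20 log₁₀(0.53713) ≈ -5.40 dB
∠H = (87.70° + 68.10°) − (89.71° + 87.12° + 82.84°) = -103.87°

ω = 25: 19.3 dB, -111.3°; ω = 199: -5.4 dB, -103.9°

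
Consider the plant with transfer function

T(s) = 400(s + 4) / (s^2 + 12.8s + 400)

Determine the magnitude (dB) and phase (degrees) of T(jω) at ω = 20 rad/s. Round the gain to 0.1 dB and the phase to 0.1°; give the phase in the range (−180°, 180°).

At s = jω = j20:
zero (s+4): 4 + j20 → |·| = √(4²+20²) = √416 ≈ 20.396, ∠ = arctan(20/4) ≈ 78.69°
quadratic: (j20)² + 12.8·j20 + 400 = 0 + j256 → |·| ≈ 256, ∠ ≈ 90.00°
|T| = 400 · 20.396 / 256 ≈ 31.869
Gain = 20 log₁₀(31.869) ≈ 30.07 dB
∠T = 78.69° − 90.00° = -11.31°

30.1 dB, -11.3°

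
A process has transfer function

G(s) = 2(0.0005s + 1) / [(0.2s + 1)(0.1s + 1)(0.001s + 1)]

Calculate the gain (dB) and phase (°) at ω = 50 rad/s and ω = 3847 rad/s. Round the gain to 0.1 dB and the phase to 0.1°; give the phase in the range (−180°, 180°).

At ω = 50 rad/s:
zero (1 + j50·0.0005) = 1 + j0.025 → |·| ≈ 1.0003, ∠ ≈ 1.43°
pole (1 + j50·0.2) = 1 + j10 → |·| ≈ 10.05, ∠ ≈ 84.29°
pole (1 + j50·0.1) = 1 + j5 → |·| ≈ 5.099, ∠ ≈ 78.69°
pole (1 + j50·0.001) = 1 + j0.05 → |·| ≈ 1.0012, ∠ ≈ 2.86°
|G| = 2 · 1.0003 / (10.05 · 5.099 · 1.0012) ≈ 0.038993
Gain = 20 log₁₀(0.038993) ≈ -28.18 dB
∠G = (1.43°) − (84.29° + 78.69° + 2.86°) = -164.41°

At ω = 3847 rad/s:
zero (1 + j3847·0.0005) = 1 + j1.9235 → |·| ≈ 2.1679, ∠ ≈ 62.53°
pole (1 + j3847·0.2) = 1 + j769.4 → |·| ≈ 769.4, ∠ ≈ 89.93°
pole (1 + j3847·0.1) = 1 + j384.7 → |·| ≈ 384.7, ∠ ≈ 89.85°
pole (1 + j3847·0.001) = 1 + j3.847 → |·| ≈ 3.9748, ∠ ≈ 75.43°
|G| = 2 · 2.1679 / (769.4 · 384.7 · 3.9748) ≈ 3.6854e-06
Gain = 20 log₁₀(3.6854e-06) ≈ -108.67 dB
∠G = (62.53°) − (89.93° + 89.85° + 75.43°) = -192.68° ≡ 167.32° (principal value)

ω = 50: -28.2 dB, -164.4°; ω = 3847: -108.7 dB, 167.3°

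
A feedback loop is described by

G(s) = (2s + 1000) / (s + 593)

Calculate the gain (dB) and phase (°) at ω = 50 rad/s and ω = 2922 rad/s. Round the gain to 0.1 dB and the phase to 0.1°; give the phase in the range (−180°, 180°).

ω = 50: 4.6 dB, 0.9°; ω = 2922: 6.0 dB, 1.8°

Substitute s = j50:
Numerator: 2(j50) + 1000 = 1000 + j100
Denominator: (j50) + 593 = 593 + j50
|N| = √(1000² + 100²) ≈ 1005, ∠N ≈ 5.71°
|D| = √(593² + 50²) ≈ 595.1, ∠D ≈ 4.82°
|G| = 1005 / 595.1 ≈ 1.6888
Gain = 20 log₁₀(1.6888) ≈ 4.55 dB
∠G = 5.71° − 4.82° = 0.89°

Substitute s = j2922:
Numerator: 2(j2922) + 1000 = 1000 + j5844
Denominator: (j2922) + 593 = 593 + j2922
|N| = √(1000² + 5844²) ≈ 5928.9, ∠N ≈ 80.29°
|D| = √(593² + 2922²) ≈ 2981.6, ∠D ≈ 78.53°
|G| = 5928.9 / 2981.6 ≈ 1.9885
Gain = 20 log₁₀(1.9885) ≈ 5.97 dB
∠G = 80.29° − 78.53° = 1.76°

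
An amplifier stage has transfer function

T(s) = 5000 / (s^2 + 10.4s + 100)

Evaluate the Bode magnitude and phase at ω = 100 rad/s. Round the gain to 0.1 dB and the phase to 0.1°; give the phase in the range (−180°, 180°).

-6.0 dB, -174.0°

At s = jω = j100:
quadratic: (j100)² + 10.4·j100 + 100 = -9900 + j1040 → |·| ≈ 9954.5, ∠ ≈ 174.00°
|T| = 5000 / 9954.5 ≈ 0.50229
Gain = 20 log₁₀(0.50229) ≈ -5.98 dB
∠T = 0.00° − 174.00° = -174.00°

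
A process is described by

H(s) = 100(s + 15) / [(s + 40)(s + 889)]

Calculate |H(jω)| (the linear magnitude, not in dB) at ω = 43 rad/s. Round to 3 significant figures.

0.0871

At s = jω = j43:
zero (s+15): 15 + j43 → |·| = √(15²+43²) = √2074 ≈ 45.541, ∠ = arctan(43/15) ≈ 70.77°
pole (s+40): 40 + j43 → |·| = √(40²+43²) = √3449 ≈ 58.728, ∠ = arctan(43/40) ≈ 47.07°
pole (s+889): 889 + j43 → |·| = √(889²+43²) = √792170 ≈ 890.04, ∠ = arctan(43/889) ≈ 2.77°
|H| = 100 · 45.541 / 52270 ≈ 0.087126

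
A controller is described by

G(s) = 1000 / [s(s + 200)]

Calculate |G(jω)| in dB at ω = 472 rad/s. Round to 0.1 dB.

-47.7 dB

At s = jω = j472:
pole (s+200): 200 + j472 → |·| = √(200²+472²) = √262784 ≈ 512.62, ∠ = arctan(472/200) ≈ 67.04°
pole at origin: |s| = 472, ∠ = 90.00° (in denominator)
|G| = 1000 / 2.4196e+05 ≈ 0.0041329
Gain = 20 log₁₀(0.0041329) ≈ -47.67 dB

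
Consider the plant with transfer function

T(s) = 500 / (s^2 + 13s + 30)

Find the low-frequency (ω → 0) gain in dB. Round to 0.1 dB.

24.4 dB

T(0) = 500 / 30 ≈ 16.667
20 log₁₀(16.667) ≈ 24.44 dB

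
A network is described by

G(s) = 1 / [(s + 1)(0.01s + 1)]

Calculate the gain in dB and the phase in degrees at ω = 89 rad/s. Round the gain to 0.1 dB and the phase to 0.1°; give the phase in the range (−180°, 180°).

At ω = 89 rad/s:
pole (1 + j89·1) = 1 + j89 → |·| ≈ 89.006, ∠ ≈ 89.36°
pole (1 + j89·0.01) = 1 + j0.89 → |·| ≈ 1.3387, ∠ ≈ 41.67°
|G| = 1 · 1 / (89.006 · 1.3387) ≈ 0.0083926
Gain = 20 log₁₀(0.0083926) ≈ -41.52 dB
∠G = (0°) − (89.36° + 41.67°) = -131.03°

-41.5 dB, -131.0°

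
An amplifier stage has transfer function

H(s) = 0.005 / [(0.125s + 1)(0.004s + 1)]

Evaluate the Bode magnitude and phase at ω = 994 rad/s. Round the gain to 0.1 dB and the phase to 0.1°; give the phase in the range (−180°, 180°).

At ω = 994 rad/s:
pole (1 + j994·0.125) = 1 + j124.25 → |·| ≈ 124.25, ∠ ≈ 89.54°
pole (1 + j994·0.004) = 1 + j3.976 → |·| ≈ 4.0998, ∠ ≈ 75.88°
|H| = 0.005 · 1 / (124.25 · 4.0998) ≈ 9.8155e-06
Gain = 20 log₁₀(9.8155e-06) ≈ -100.16 dB
∠H = (0°) − (89.54° + 75.88°) = -165.42°

-100.2 dB, -165.4°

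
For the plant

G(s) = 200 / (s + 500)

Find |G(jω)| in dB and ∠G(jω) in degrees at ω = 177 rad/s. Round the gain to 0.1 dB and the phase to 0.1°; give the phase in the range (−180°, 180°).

-8.5 dB, -19.5°

At s = jω = j177:
pole (s+500): 500 + j177 → |·| = √(500²+177²) = √281329 ≈ 530.4, ∠ = arctan(177/500) ≈ 19.49°
|G| = 200 / 530.4 ≈ 0.37707
Gain = 20 log₁₀(0.37707) ≈ -8.47 dB
∠G = 0.00° − 19.49° = -19.49°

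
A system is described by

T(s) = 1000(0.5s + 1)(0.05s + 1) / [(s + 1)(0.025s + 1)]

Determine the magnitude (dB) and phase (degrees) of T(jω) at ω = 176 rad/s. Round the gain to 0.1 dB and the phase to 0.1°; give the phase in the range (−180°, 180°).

At ω = 176 rad/s:
zero (1 + j176·0.5) = 1 + j88 → |·| ≈ 88.006, ∠ ≈ 89.35°
zero (1 + j176·0.05) = 1 + j8.8 → |·| ≈ 8.8566, ∠ ≈ 83.52°
pole (1 + j176·1) = 1 + j176 → |·| ≈ 176, ∠ ≈ 89.67°
pole (1 + j176·0.025) = 1 + j4.4 → |·| ≈ 4.5122, ∠ ≈ 77.20°
|T| = 1000 · 88.006 · 8.8566 / (176 · 4.5122) ≈ 981.47
Gain = 20 log₁₀(981.47) ≈ 59.84 dB
∠T = (89.35° + 83.52°) − (89.67° + 77.20°) = 6.00°

59.8 dB, 6.0°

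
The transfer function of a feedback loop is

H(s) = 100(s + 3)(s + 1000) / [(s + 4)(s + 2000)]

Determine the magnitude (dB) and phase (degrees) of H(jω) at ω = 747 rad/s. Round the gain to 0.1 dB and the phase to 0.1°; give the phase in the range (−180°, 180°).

35.3 dB, 16.4°

At s = jω = j747:
zero (s+3): 3 + j747 → |·| = √(3²+747²) = √558018 ≈ 747.01, ∠ = arctan(747/3) ≈ 89.77°
zero (s+1000): 1000 + j747 → |·| = √(1000²+747²) = √1558009 ≈ 1248.2, ∠ = arctan(747/1000) ≈ 36.76°
pole (s+4): 4 + j747 → |·| = √(4²+747²) = √558025 ≈ 747.01, ∠ = arctan(747/4) ≈ 89.69°
pole (s+2000): 2000 + j747 → |·| = √(2000²+747²) = √4558009 ≈ 2134.9, ∠ = arctan(747/2000) ≈ 20.48°
|H| = 100 · 9.3242e+05 / 1.5948e+06 ≈ 58.466
Gain = 20 log₁₀(58.466) ≈ 35.34 dB
∠H = 126.53° − 110.17° = 16.36°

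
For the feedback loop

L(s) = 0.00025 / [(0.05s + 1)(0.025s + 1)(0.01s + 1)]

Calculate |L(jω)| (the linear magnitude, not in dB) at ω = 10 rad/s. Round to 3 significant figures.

0.000216

At ω = 10 rad/s:
pole (1 + j10·0.05) = 1 + j0.5 → |·| ≈ 1.118, ∠ ≈ 26.57°
pole (1 + j10·0.025) = 1 + j0.25 → |·| ≈ 1.0308, ∠ ≈ 14.04°
pole (1 + j10·0.01) = 1 + j0.1 → |·| ≈ 1.005, ∠ ≈ 5.71°
|L| = 0.00025 · 1 / (1.118 · 1.0308 · 1.005) ≈ 0.00021585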